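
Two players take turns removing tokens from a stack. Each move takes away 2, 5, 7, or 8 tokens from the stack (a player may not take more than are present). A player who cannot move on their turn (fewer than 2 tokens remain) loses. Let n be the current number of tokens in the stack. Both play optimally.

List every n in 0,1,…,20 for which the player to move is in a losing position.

Compute win/loss labels from the base case upward. A position with no move is L. Any other position is W if it can reach an L in one move, else L.
n=0: no move → L
n=1: no move → L
n=2: W (go to 0, an L position)
n=3: W (go to 1, an L position)
n=4: L (sole option 2(W) is W)
n=5: W (go to 0, an L position)
n=6: W (go to 4, an L position)
n=7: W (go to 0, an L position)
n=8: W (go to 1, an L position)
n=9: W (go to 4, an L position)
n=10: L (options 8(W), 5(W), 3(W), 2(W) are all W)
n=11: W (go to 4, an L position)
n=12: W (go to 10, an L position)
n=13: L (options 11(W), 8(W), 6(W), 5(W) are all W)
n=14: L (options 12(W), 9(W), 7(W), 6(W) are all W)
n=15: W (go to 13, an L position)
n=16: W (go to 14, an L position)
n=17: W (go to 10, an L position)
n=18: W (go to 13, an L position)
n=19: W (go to 14, an L position)
n=20: W (go to 13, an L position)
The losing starting values of n are exactly the entries labelled L in this table (6 of them).

0, 1, 4, 10, 13, 14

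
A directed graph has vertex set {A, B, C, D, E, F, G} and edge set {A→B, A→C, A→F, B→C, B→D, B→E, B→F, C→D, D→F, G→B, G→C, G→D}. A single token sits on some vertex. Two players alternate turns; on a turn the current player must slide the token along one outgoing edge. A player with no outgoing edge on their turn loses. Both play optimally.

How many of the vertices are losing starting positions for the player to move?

3

Build the W/L table. Terminal = L. A non-terminal position is W if it has a move to some L; otherwise it is L.
Every edge goes from a vertex to one that appears earlier in the order E, F, D, C, B, G, A, so processing vertices in that order labels each vertex after all of its successors.
E: no outgoing edge → L
F: no outgoing edge → L
D: reaches L-position F → W
C: only reaches D(W), which is W → L
B: reaches L-position C → W
G: reaches L-position C → W
A: reaches L-position C → W
The L vertices are C, E, F; that is 3 in all.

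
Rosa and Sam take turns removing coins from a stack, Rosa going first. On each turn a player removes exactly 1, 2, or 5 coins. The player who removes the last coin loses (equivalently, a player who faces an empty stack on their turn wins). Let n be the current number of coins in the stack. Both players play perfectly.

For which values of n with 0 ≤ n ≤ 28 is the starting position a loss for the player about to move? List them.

1, 4, 7, 10, 13, 16, 19, 22, 25, 28

Positions with no move are W. A position that does have a move is losing for the player to move precisely when every available move leads to a winning position for the opponent. Fill in the labels:
n=0: no move; the opponent has just taken the last coin and therefore loses → W
n=1: the only move is to 0(W), a W ⇒ L
n=2: can move to 1, which is L ⇒ W
n=3: can move to 1, which is L ⇒ W
n=4: moves to 3(W), 2(W); every one is W ⇒ L
n=5: can move to 4, which is L ⇒ W
n=6: can move to 4, which is L ⇒ W
n=7: moves to 6(W), 5(W), 2(W); every one is W ⇒ L
n=8: can move to 7, which is L ⇒ W
n=9: can move to 7, which is L ⇒ W
n=10: moves to 9(W), 8(W), 5(W); every one is W ⇒ L
n=11: can move to 10, which is L ⇒ W
n=12: can move to 10, which is L ⇒ W
n=13: moves to 12(W), 11(W), 8(W); every one is W ⇒ L
n=14: can move to 13, which is L ⇒ W
n=15: can move to 13, which is L ⇒ W
n=16: moves to 15(W), 14(W), 11(W); every one is W ⇒ L
n=17: can move to 16, which is L ⇒ W
n=18: can move to 16, which is L ⇒ W
n=19: moves to 18(W), 17(W), 14(W); every one is W ⇒ L
n=20: can move to 19, which is L ⇒ W
n=21: can move to 19, which is L ⇒ W
n=22: moves to 21(W), 20(W), 17(W); every one is W ⇒ L
n=23: can move to 22, which is L ⇒ W
n=24: can move to 22, which is L ⇒ W
n=25: moves to 24(W), 23(W), 20(W); every one is W ⇒ L
n=26: can move to 25, which is L ⇒ W
n=27: can move to 25, which is L ⇒ W
n=28: moves to 27(W), 26(W), 23(W); every one is W ⇒ L
Reading off the rows marked L gives the requested list; there are 10 such values of n.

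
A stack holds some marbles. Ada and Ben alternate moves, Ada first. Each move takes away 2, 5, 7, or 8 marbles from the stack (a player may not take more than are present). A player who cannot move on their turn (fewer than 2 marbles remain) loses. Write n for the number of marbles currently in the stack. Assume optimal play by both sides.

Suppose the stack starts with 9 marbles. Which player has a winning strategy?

Ada wins.

Build the W/L table. Terminal = L. A non-terminal position is W if it has a move to some L; otherwise it is L.
n=0: no move → L
n=1: no move → L
n=2: →0(L), so W
n=3: →1(L), so W
n=4: →2(W) only, which is W, so L
n=5: →0(L), so W
n=6: →4(L), so W
n=7: →0(L), so W
n=8: →1(L), so W
n=9: →4(L), so W
From 9 Ada can remove 5, leaving 4, reaching an L position.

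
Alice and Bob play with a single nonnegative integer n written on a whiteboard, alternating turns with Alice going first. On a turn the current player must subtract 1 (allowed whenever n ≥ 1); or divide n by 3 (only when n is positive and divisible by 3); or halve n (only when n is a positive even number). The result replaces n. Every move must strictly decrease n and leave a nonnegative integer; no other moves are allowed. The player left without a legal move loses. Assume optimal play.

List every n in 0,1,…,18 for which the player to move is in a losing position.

0, 2, 5, 7, 9, 11, 13, 16

Label each position W (a win for the player to move) or L (a loss). A position with no legal move is L; any other position is W exactly when some move reaches an L, and L when every move reaches a W.
n=0: no move → L
n=1: reaches L-position 0 → W
n=2: only reaches 1(W), which is W → L
n=3: reaches L-position 2 → W
n=4: reaches L-position 2 → W
n=5: only reaches 4(W), which is W → L
n=6: reaches L-position 2 → W
n=7: only reaches 6(W), which is W → L
n=8: reaches L-position 7 → W
n=9: only reaches 3(W), 8(W), all W → L
n=10: reaches L-position 5 → W
n=11: only reaches 10(W), which is W → L
n=12: reaches L-position 11 → W
n=13: only reaches 12(W), which is W → L
n=14: reaches L-position 7 → W
n=15: reaches L-position 5 → W
n=16: only reaches 8(W), 15(W), all W → L
n=17: reaches L-position 16 → W
n=18: reaches L-position 9 → W
Reading off the rows marked L gives the requested list; there are 8 such values of n.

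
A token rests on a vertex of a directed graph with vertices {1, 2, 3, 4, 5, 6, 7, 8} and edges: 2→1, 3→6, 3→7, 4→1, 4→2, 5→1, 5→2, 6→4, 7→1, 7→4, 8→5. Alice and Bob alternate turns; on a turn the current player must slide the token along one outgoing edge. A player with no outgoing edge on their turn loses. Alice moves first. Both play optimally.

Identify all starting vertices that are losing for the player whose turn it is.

1, 6, 8

Work bottom-up. With no move the player to move loses. Otherwise the position is W if at least one move leads to an L position for the opponent, and L if every move leads to a W.
Every edge goes from a vertex to one that appears earlier in the order 1, 2, 5, 4, 6, 7, 8, 3, so processing vertices in that order labels each vertex after all of its successors.
1: no outgoing edge → L
2: reaches L-position 1 → W
5: reaches L-position 1 → W
4: reaches L-position 1 → W
6: only reaches 4(W), which is W → L
7: reaches L-position 1 → W
8: only reaches 5(W), which is W → L
3: reaches L-position 6 → W
The losing starting vertices are exactly the entries labelled L in this table (3 of them).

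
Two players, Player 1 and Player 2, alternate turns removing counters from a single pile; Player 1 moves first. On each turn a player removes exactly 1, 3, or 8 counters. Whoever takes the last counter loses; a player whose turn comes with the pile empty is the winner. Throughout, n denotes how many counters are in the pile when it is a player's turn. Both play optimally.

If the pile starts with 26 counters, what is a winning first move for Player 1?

Remove 1, leaving 25.

Use the standard recursion: the mover wins at a terminal position; elsewhere, the mover wins exactly when some move hands the opponent an L position.
n=0: no move; the opponent has just taken the last counter and therefore loses → W
n=1: L (sole option 0(W) is W)
n=2: W (go to 1, an L position)
n=3: L (options 2(W), 0(W) are all W)
n=4: W (go to 3, an L position)
n=5: L (options 4(W), 2(W) are all W)
n=6: W (go to 5, an L position)
n=7: L (options 6(W), 4(W) are all W)
n=8: W (go to 7, an L position)
n=9: W (go to 1, an L position)
n=10: W (go to 7, an L position)
n=11: W (go to 3, an L position)
n=12: L (options 11(W), 9(W), 4(W) are all W)
n=13: W (go to 12, an L position)
n=14: L (options 13(W), 11(W), 6(W) are all W)
n=15: W (go to 14, an L position)
n=16: L (options 15(W), 13(W), 8(W) are all W)
n=17: W (go to 16, an L position)
n=18: L (options 17(W), 15(W), 10(W) are all W)
n=19: W (go to 18, an L position)
n=20: W (go to 12, an L position)
n=21: W (go to 18, an L position)
n=22: W (go to 14, an L position)
n=23: L (options 22(W), 20(W), 15(W) are all W)
n=24: W (go to 23, an L position)
n=25: L (options 24(W), 22(W), 17(W) are all W)
n=26: W (go to 25, an L position)
From 26, the L positions reachable in one move are: 25, 23, 18. Any move reaching one of these is winning.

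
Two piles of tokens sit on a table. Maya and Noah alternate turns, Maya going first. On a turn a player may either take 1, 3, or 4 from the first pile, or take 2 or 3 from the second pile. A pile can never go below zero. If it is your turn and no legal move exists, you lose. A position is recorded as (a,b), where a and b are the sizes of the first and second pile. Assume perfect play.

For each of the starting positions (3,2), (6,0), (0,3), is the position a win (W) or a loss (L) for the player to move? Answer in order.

Label each position W (a win for the player to move) or L (a loss). A position with no legal move is L; any other position is W exactly when some move reaches an L, and L when every move reaches a W.
No move ever increases a pile, so every position that can arise here has a ≤ 6 and b ≤ 3; it is enough to label the cells with 0 ≤ a ≤ 6 and 0 ≤ b ≤ 3.
Every move lowers a or b (never raises either), so fill the grid row by row in increasing a, and left to right within a row: each cell's successors are then already labelled.
      b=0  b=1  b=2  b=3
a=0:    L    L    W    W
a=1:    W    W    L    L
a=2:    L    L    W    W
a=3:    W    W    L    L
a=4:    W    W    W    W
a=5:    W    W    W    W
a=6:    W    W    W    W
Cells with no legal move (terminal, hence L): (0,0), (0,1).
The remaining L cells, each justified by listing all of its moves:
(1,2): only reaches (0,2)(W), (1,0)(W), all W → L
(1,3): only reaches (0,3)(W), (1,1)(W), (1,0)(W), all W → L
(2,0): only reaches (1,0)(W), which is W → L
(2,1): only reaches (1,1)(W), which is W → L
(3,2): only reaches (2,2)(W), (0,2)(W), (3,0)(W), all W → L
(3,3): only reaches (2,3)(W), (0,3)(W), (3,1)(W), (3,0)(W), all W → L
Every other cell has at least one move into one of the L cells above, so it is W.
(3,2): one of the L cells justified above, so L
(6,0): the move to (2,0) reaches an L cell, so W
(0,3): the move to (0,1) reaches an L cell, so W

(3,2): L, (6,0): W, (0,3): W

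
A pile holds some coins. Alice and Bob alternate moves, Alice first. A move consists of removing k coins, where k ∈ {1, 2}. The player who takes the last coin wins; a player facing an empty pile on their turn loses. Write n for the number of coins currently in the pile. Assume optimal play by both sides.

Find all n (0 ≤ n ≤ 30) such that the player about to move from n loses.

0, 3, 6, 9, 12, 15, 18, 21, 24, 27, 30

Build the W/L table. Terminal = L. A non-terminal position is W if it has a move to some L; otherwise it is L.
n=0: no move → L
n=1: →0(L), so W
n=2: →0(L), so W
n=3: →2(W), 1(W) — all W, so L
n=4: →3(L), so W
n=5: →3(L), so W
n=6: →5(W), 4(W) — all W, so L
n=7: →6(L), so W
n=8: →6(L), so W
n=9: →8(W), 7(W) — all W, so L
n=10: →9(L), so W
n=11: →9(L), so W
n=12: →11(W), 10(W) — all W, so L
n=13: →12(L), so W
n=14: →12(L), so W
n=15: →14(W), 13(W) — all W, so L
n=16: →15(L), so W
n=17: →15(L), so W
n=18: →17(W), 16(W) — all W, so L
n=19: →18(L), so W
n=20: →18(L), so W
n=21: →20(W), 19(W) — all W, so L
n=22: →21(L), so W
n=23: →21(L), so W
n=24: →23(W), 22(W) — all W, so L
n=25: →24(L), so W
n=26: →24(L), so W
n=27: →26(W), 25(W) — all W, so L
n=28: →27(L), so W
n=29: →27(L), so W
n=30: →29(W), 28(W) — all W, so L
Reading off the rows marked L gives the requested list; there are 11 such values of n.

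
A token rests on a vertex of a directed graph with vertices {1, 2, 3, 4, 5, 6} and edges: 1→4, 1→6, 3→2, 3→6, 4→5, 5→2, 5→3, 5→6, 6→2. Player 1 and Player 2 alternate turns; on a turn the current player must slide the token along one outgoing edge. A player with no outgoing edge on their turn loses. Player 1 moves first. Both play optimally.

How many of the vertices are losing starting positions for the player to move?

Build the W/L table. Terminal = L. A non-terminal position is W if it has a move to some L; otherwise it is L.
Every edge goes from a vertex to one that appears earlier in the order 2, 6, 3, 5, 4, 1, so processing vertices in that order labels each vertex after all of its successors.
2: no outgoing edge → L
6: can move to 2, which is L ⇒ W
3: can move to 2, which is L ⇒ W
5: can move to 2, which is L ⇒ W
4: the only move is to 5(W), a W ⇒ L
1: can move to 4, which is L ⇒ W
The L vertices are 2, 4; that is 2 in all.

2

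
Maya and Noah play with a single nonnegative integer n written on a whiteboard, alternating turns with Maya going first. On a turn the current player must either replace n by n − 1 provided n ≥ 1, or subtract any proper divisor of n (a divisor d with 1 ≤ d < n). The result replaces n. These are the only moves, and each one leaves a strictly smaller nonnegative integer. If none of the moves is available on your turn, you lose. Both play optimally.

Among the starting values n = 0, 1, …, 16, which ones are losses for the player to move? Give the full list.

0, 2, 5, 7, 9, 11, 13, 15

Work bottom-up. With no move the player to move loses. Otherwise the position is W if at least one move leads to an L position for the opponent, and L if every move leads to a W.
n=0: no move → L
n=1: can move to 0, which is L ⇒ W
n=2: the only move is to 1(W), a W ⇒ L
n=3: can move to 2, which is L ⇒ W
n=4: can move to 2, which is L ⇒ W
n=5: the only move is to 4(W), a W ⇒ L
n=6: can move to 5, which is L ⇒ W
n=7: the only move is to 6(W), a W ⇒ L
n=8: can move to 7, which is L ⇒ W
n=9: moves to 6(W), 8(W); every one is W ⇒ L
n=10: can move to 5, which is L ⇒ W
n=11: the only move is to 10(W), a W ⇒ L
n=12: can move to 9, which is L ⇒ W
n=13: the only move is to 12(W), a W ⇒ L
n=14: can move to 7, which is L ⇒ W
n=15: moves to 10(W), 12(W), 14(W); every one is W ⇒ L
n=16: can move to 15, which is L ⇒ W
The losing starting values of n are exactly the entries labelled L in this table (8 of them).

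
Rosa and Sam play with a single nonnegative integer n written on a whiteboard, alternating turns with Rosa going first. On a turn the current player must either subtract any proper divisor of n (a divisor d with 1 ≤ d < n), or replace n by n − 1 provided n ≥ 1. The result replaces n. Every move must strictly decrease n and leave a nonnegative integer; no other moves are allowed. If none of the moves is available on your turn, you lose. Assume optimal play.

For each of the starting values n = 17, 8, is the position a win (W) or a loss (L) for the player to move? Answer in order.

17: L, 8: W

Build the W/L table. Terminal = L. A non-terminal position is W if it has a move to some L; otherwise it is L.
n=0: no move → L
n=1: W (go to 0, an L position)
n=2: L (sole option 1(W) is W)
n=3: W (go to 2, an L position)
n=4: W (go to 2, an L position)
n=5: L (sole option 4(W) is W)
n=6: W (go to 5, an L position)
n=7: L (sole option 6(W) is W)
n=8: W (go to 7, an L position)
n=9: L (options 6(W), 8(W) are all W)
n=10: W (go to 5, an L position)
n=11: L (sole option 10(W) is W)
n=12: W (go to 9, an L position)
n=13: L (sole option 12(W) is W)
n=14: W (go to 7, an L position)
n=15: L (options 10(W), 12(W), 14(W) are all W)
n=16: W (go to 15, an L position)
n=17: L (sole option 16(W) is W)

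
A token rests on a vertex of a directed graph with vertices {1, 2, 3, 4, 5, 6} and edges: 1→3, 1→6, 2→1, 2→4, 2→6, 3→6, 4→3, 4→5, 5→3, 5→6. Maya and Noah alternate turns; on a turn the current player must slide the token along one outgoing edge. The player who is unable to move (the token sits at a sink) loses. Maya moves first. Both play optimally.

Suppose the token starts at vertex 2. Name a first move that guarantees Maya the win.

Move to 4.

Label each position W (a win for the player to move) or L (a loss). A position with no legal move is L; any other position is W exactly when some move reaches an L, and L when every move reaches a W.
Every edge goes from a vertex to one that appears earlier in the order 6, 3, 5, 4, 1, 2, so processing vertices in that order labels each vertex after all of its successors.
6: no outgoing edge → L
3: →6(L), so W
5: →6(L), so W
4: →5(W), 3(W) — all W, so L
1: →6(L), so W
2: →4(L), so W
From 2, the L positions reachable in one move are: 4, 6. Any move reaching one of these is winning.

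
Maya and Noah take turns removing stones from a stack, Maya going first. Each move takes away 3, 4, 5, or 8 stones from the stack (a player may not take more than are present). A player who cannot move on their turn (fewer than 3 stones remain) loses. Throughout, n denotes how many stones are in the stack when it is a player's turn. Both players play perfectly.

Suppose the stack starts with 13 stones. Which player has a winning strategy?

Noah wins.

Classify positions by backward induction: terminal positions (no move available) are L. From any other position, the mover wins iff some move reaches an L.
n=0: no move → L
n=1: no move → L
n=2: no move → L
n=3: reaches L-position 0 → W
n=4: reaches L-position 1 → W
n=5: reaches L-position 2 → W
n=6: reaches L-position 2 → W
n=7: reaches L-position 2 → W
n=8: reaches L-position 0 → W
n=9: reaches L-position 1 → W
n=10: reaches L-position 2 → W
n=11: only reaches 8(W), 7(W), 6(W), 3(W), all W → L
n=12: only reaches 9(W), 8(W), 7(W), 4(W), all W → L
n=13: only reaches 10(W), 9(W), 8(W), 5(W), all W → L
The starting position 13 is L: whatever Maya does, the opponent receives a W position.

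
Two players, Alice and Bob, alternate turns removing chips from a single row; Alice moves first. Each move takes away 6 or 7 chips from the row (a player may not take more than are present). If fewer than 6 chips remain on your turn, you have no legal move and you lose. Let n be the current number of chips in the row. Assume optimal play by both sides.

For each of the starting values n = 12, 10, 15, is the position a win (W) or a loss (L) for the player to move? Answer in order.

12: W, 10: W, 15: L

Positions with no move are L. A position that does have a move is losing for the player to move precisely when every available move leads to a winning position for the opponent. Fill in the labels:
n=0: no move → L
n=1: no move → L
n=2: no move → L
n=3: no move → L
n=4: no move → L
n=5: no move → L
n=6: can move to 0, which is L ⇒ W
n=7: can move to 1, which is L ⇒ W
n=8: can move to 2, which is L ⇒ W
n=9: can move to 3, which is L ⇒ W
n=10: can move to 4, which is L ⇒ W
n=11: can move to 5, which is L ⇒ W
n=12: can move to 5, which is L ⇒ W
n=13: moves to 7(W), 6(W); every one is W ⇒ L
n=14: moves to 8(W), 7(W); every one is W ⇒ L
n=15: moves to 9(W), 8(W); every one is W ⇒ L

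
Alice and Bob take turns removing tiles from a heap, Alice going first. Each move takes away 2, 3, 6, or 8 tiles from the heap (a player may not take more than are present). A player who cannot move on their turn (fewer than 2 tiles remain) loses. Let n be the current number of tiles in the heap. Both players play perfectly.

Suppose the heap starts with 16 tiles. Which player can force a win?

Alice wins.

Compute win/loss labels from the base case upward. A position with no move is L. Any other position is W if it can reach an L in one move, else L.
n=0: no move → L
n=1: no move → L
n=2: →0(L), so W
n=3: →1(L), so W
n=4: →1(L), so W
n=5: →3(W), 2(W) — all W, so L
n=6: →0(L), so W
n=7: →5(L), so W
n=8: →5(L), so W
n=9: →1(L), so W
n=10: →8(W), 7(W), 4(W), 2(W) — all W, so L
n=11: →5(L), so W
n=12: →10(L), so W
n=13: →10(L), so W
n=14: →12(W), 11(W), 8(W), 6(W) — all W, so L
n=15: →13(W), 12(W), 9(W), 7(W) — all W, so L
n=16: →14(L), so W
The starting position 16 is W: Alice should remove 2, leaving 14, handing over an L position.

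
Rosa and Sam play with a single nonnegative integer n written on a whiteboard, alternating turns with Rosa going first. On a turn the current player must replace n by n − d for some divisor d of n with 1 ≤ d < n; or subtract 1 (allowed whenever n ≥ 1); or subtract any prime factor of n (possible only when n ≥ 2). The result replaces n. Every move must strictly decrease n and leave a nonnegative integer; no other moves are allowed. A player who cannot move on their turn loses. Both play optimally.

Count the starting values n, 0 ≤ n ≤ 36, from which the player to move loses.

8

Classify positions by backward induction: terminal positions (no move available) are L. From any other position, the mover wins iff some move reaches an L.
n=0: no move → L
n=1: can move to 0, which is L ⇒ W
n=2: can move to 0, which is L ⇒ W
n=3: can move to 0, which is L ⇒ W
n=4: moves to 2(W), 3(W); every one is W ⇒ L
n=5: can move to 0, which is L ⇒ W
n=6: can move to 4, which is L ⇒ W
n=7: can move to 0, which is L ⇒ W
n=8: can move to 4, which is L ⇒ W
n=9: moves to 6(W), 8(W); every one is W ⇒ L
n=10: can move to 9, which is L ⇒ W
n=11: can move to 0, which is L ⇒ W
n=12: can move to 9, which is L ⇒ W
n=13: can move to 0, which is L ⇒ W
n=14: moves to 7(W), 12(W), 13(W); every one is W ⇒ L
n=15: can move to 14, which is L ⇒ W
n=16: can move to 14, which is L ⇒ W
n=17: can move to 0, which is L ⇒ W
n=18: can move to 9, which is L ⇒ W
n=19: can move to 0, which is L ⇒ W
n=20: moves to 10(W), 15(W), 16(W), 18(W), 19(W); every one is W ⇒ L
n=21: can move to 14, which is L ⇒ W
n=22: can move to 20, which is L ⇒ W
n=23: can move to 0, which is L ⇒ W
n=24: can move to 20, which is L ⇒ W
n=25: can move to 20, which is L ⇒ W
n=26: moves to 13(W), 24(W), 25(W); every one is W ⇒ L
n=27: can move to 26, which is L ⇒ W
n=28: can move to 14, which is L ⇒ W
n=29: can move to 0, which is L ⇒ W
n=30: can move to 20, which is L ⇒ W
n=31: can move to 0, which is L ⇒ W
n=32: moves to 16(W), 24(W), 28(W), 30(W), 31(W); every one is W ⇒ L
n=33: can move to 32, which is L ⇒ W
n=34: can move to 32, which is L ⇒ W
n=35: moves to 28(W), 30(W), 34(W); every one is W ⇒ L
n=36: can move to 32, which is L ⇒ W
L entries with 0 ≤ n ≤ 36: n = 0, 4, 9, 14, 20, 26, 32, 35; that makes 8.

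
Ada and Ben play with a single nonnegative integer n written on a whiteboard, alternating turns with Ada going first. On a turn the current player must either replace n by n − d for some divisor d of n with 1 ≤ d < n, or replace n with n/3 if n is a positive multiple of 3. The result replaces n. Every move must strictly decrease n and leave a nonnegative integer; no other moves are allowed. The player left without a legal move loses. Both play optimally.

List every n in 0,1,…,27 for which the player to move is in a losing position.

Label each position W (a win for the player to move) or L (a loss). A position with no legal move is L; any other position is W exactly when some move reaches an L, and L when every move reaches a W.
n=0: no move → L
n=1: no move → L
n=2: can move to 1, which is L ⇒ W
n=3: can move to 1, which is L ⇒ W
n=4: moves to 2(W), 3(W); every one is W ⇒ L
n=5: can move to 4, which is L ⇒ W
n=6: can move to 4, which is L ⇒ W
n=7: the only move is to 6(W), a W ⇒ L
n=8: can move to 4, which is L ⇒ W
n=9: moves to 3(W), 6(W), 8(W); every one is W ⇒ L
n=10: can move to 9, which is L ⇒ W
n=11: the only move is to 10(W), a W ⇒ L
n=12: can move to 4, which is L ⇒ W
n=13: the only move is to 12(W), a W ⇒ L
n=14: can move to 7, which is L ⇒ W
n=15: moves to 5(W), 10(W), 12(W), 14(W); every one is W ⇒ L
n=16: can move to 15, which is L ⇒ W
n=17: the only move is to 16(W), a W ⇒ L
n=18: can move to 9, which is L ⇒ W
n=19: the only move is to 18(W), a W ⇒ L
n=20: can move to 15, which is L ⇒ W
n=21: can move to 7, which is L ⇒ W
n=22: can move to 11, which is L ⇒ W
n=23: the only move is to 22(W), a W ⇒ L
n=24: can move to 23, which is L ⇒ W
n=25: moves to 20(W), 24(W); every one is W ⇒ L
n=26: can move to 13, which is L ⇒ W
n=27: can move to 9, which is L ⇒ W
Reading off the rows marked L gives the requested list; there are 12 such values of n.

0, 1, 4, 7, 9, 11, 13, 15, 17, 19, 23, 25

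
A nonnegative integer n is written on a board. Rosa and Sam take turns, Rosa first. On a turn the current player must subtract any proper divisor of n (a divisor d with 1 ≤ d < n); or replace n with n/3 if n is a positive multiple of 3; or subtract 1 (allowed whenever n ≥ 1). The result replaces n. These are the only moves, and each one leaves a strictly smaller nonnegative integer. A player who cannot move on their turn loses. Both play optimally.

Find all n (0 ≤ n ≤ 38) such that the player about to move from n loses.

Positions with no move are L. A position that does have a move is losing for the player to move precisely when every available move leads to a winning position for the opponent. Fill in the labels:
n=0: no move → L
n=1: W (go to 0, an L position)
n=2: L (sole option 1(W) is W)
n=3: W (go to 2, an L position)
n=4: W (go to 2, an L position)
n=5: L (sole option 4(W) is W)
n=6: W (go to 2, an L position)
n=7: L (sole option 6(W) is W)
n=8: W (go to 7, an L position)
n=9: L (options 3(W), 6(W), 8(W) are all W)
n=10: W (go to 5, an L position)
n=11: L (sole option 10(W) is W)
n=12: W (go to 9, an L position)
n=13: L (sole option 12(W) is W)
n=14: W (go to 7, an L position)
n=15: W (go to 5, an L position)
n=16: L (options 8(W), 12(W), 14(W), 15(W) are all W)
n=17: W (go to 16, an L position)
n=18: W (go to 9, an L position)
n=19: L (sole option 18(W) is W)
n=20: W (go to 16, an L position)
n=21: W (go to 7, an L position)
n=22: W (go to 11, an L position)
n=23: L (sole option 22(W) is W)
n=24: W (go to 16, an L position)
n=25: L (options 20(W), 24(W) are all W)
n=26: W (go to 13, an L position)
n=27: W (go to 9, an L position)
n=28: L (options 14(W), 21(W), 24(W), 26(W), 27(W) are all W)
n=29: W (go to 28, an L position)
n=30: W (go to 25, an L position)
n=31: L (sole option 30(W) is W)
n=32: W (go to 16, an L position)
n=33: W (go to 11, an L position)
n=34: L (options 17(W), 32(W), 33(W) are all W)
n=35: W (go to 28, an L position)
n=36: W (go to 34, an L position)
n=37: L (sole option 36(W) is W)
n=38: W (go to 19, an L position)
Reading off the rows marked L gives the requested list; there are 15 such values of n.

0, 2, 5, 7, 9, 11, 13, 16, 19, 23, 25, 28, 31, 34, 37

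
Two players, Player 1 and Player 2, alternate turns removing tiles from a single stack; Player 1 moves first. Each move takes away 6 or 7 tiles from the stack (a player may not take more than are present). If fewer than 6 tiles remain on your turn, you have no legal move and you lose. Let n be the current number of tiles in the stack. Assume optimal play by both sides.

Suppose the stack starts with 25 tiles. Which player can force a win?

Player 1 wins.

Build the W/L table. Terminal = L. A non-terminal position is W if it has a move to some L; otherwise it is L.
n=0: no move → L
n=1: no move → L
n=2: no move → L
n=3: no move → L
n=4: no move → L
n=5: no move → L
n=6: reaches L-position 0 → W
n=7: reaches L-position 1 → W
n=8: reaches L-position 2 → W
n=9: reaches L-position 3 → W
n=10: reaches L-position 4 → W
n=11: reaches L-position 5 → W
n=12: reaches L-position 5 → W
n=13: only reaches 7(W), 6(W), all W → L
n=14: only reaches 8(W), 7(W), all W → L
n=15: only reaches 9(W), 8(W), all W → L
n=16: only reaches 10(W), 9(W), all W → L
n=17: only reaches 11(W), 10(W), all W → L
n=18: only reaches 12(W), 11(W), all W → L
n=19: reaches L-position 13 → W
n=20: reaches L-position 14 → W
n=21: reaches L-position 15 → W
n=22: reaches L-position 16 → W
n=23: reaches L-position 17 → W
n=24: reaches L-position 18 → W
n=25: reaches L-position 18 → W
The starting position 25 is W: Player 1 should remove 7, leaving 18, handing over an L position.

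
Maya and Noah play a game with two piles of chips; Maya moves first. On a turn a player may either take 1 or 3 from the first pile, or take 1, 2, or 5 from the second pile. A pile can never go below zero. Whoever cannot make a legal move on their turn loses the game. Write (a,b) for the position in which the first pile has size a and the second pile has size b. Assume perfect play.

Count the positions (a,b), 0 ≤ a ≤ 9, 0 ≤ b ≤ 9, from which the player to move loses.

35

Build the W/L table. Terminal = L. A non-terminal position is W if it has a move to some L; otherwise it is L.
Every move lowers a or b (never raises either), so fill the grid row by row in increasing a, and left to right within a row: each cell's successors are then already labelled.
      b=0  b=1  b=2  b=3  b=4  b=5  b=6  b=7  b=8  b=9
a=0:    L    W    W    L    W    W    L    W    W    L
a=1:    W    L    W    W    L    W    W    L    W    W
a=2:    L    W    W    L    W    W    L    W    W    L
a=3:    W    L    W    W    L    W    W    L    W    W
a=4:    L    W    W    L    W    W    L    W    W    L
a=5:    W    L    W    W    L    W    W    L    W    W
a=6:    L    W    W    L    W    W    L    W    W    L
a=7:    W    L    W    W    L    W    W    L    W    W
a=8:    L    W    W    L    W    W    L    W    W    L
a=9:    W    L    W    W    L    W    W    L    W    W
Cells with no legal move (terminal, hence L): (0,0).
The remaining L cells, each justified by listing all of its moves:
(0,3): moves to (0,2)(W), (0,1)(W); every one is W ⇒ L
(0,6): moves to (0,5)(W), (0,4)(W), (0,1)(W); every one is W ⇒ L
(0,9): moves to (0,8)(W), (0,7)(W), (0,4)(W); every one is W ⇒ L
(1,1): moves to (0,1)(W), (1,0)(W); every one is W ⇒ L
(1,4): moves to (0,4)(W), (1,3)(W), (1,2)(W); every one is W ⇒ L
(1,7): moves to (0,7)(W), (1,6)(W), (1,5)(W), (1,2)(W); every one is W ⇒ L
(2,0): the only move is to (1,0)(W), a W ⇒ L
(2,3): moves to (1,3)(W), (2,2)(W), (2,1)(W); every one is W ⇒ L
(2,6): moves to (1,6)(W), (2,5)(W), (2,4)(W), (2,1)(W); every one is W ⇒ L
(2,9): moves to (1,9)(W), (2,8)(W), (2,7)(W), (2,4)(W); every one is W ⇒ L
(3,1): moves to (2,1)(W), (0,1)(W), (3,0)(W); every one is W ⇒ L
(3,4): moves to (2,4)(W), (0,4)(W), (3,3)(W), (3,2)(W); every one is W ⇒ L
(3,7): moves to (2,7)(W), (0,7)(W), (3,6)(W), (3,5)(W), (3,2)(W); every one is W ⇒ L
(4,0): moves to (3,0)(W), (1,0)(W); every one is W ⇒ L
(4,3): moves to (3,3)(W), (1,3)(W), (4,2)(W), (4,1)(W); every one is W ⇒ L
(4,6): moves to (3,6)(W), (1,6)(W), (4,5)(W), (4,4)(W), (4,1)(W); every one is W ⇒ L
(4,9): moves to (3,9)(W), (1,9)(W), (4,8)(W), (4,7)(W), (4,4)(W); every one is W ⇒ L
(5,1): moves to (4,1)(W), (2,1)(W), (5,0)(W); every one is W ⇒ L
(5,4): moves to (4,4)(W), (2,4)(W), (5,3)(W), (5,2)(W); every one is W ⇒ L
(5,7): moves to (4,7)(W), (2,7)(W), (5,6)(W), (5,5)(W), (5,2)(W); every one is W ⇒ L
(6,0): moves to (5,0)(W), (3,0)(W); every one is W ⇒ L
(6,3): moves to (5,3)(W), (3,3)(W), (6,2)(W), (6,1)(W); every one is W ⇒ L
(6,6): moves to (5,6)(W), (3,6)(W), (6,5)(W), (6,4)(W), (6,1)(W); every one is W ⇒ L
(6,9): moves to (5,9)(W), (3,9)(W), (6,8)(W), (6,7)(W), (6,4)(W); every one is W ⇒ L
(7,1): moves to (6,1)(W), (4,1)(W), (7,0)(W); every one is W ⇒ L
(7,4): moves to (6,4)(W), (4,4)(W), (7,3)(W), (7,2)(W); every one is W ⇒ L
(7,7): moves to (6,7)(W), (4,7)(W), (7,6)(W), (7,5)(W), (7,2)(W); every one is W ⇒ L
(8,0): moves to (7,0)(W), (5,0)(W); every one is W ⇒ L
(8,3): moves to (7,3)(W), (5,3)(W), (8,2)(W), (8,1)(W); every one is W ⇒ L
(8,6): moves to (7,6)(W), (5,6)(W), (8,5)(W), (8,4)(W), (8,1)(W); every one is W ⇒ L
(8,9): moves to (7,9)(W), (5,9)(W), (8,8)(W), (8,7)(W), (8,4)(W); every one is W ⇒ L
(9,1): moves to (8,1)(W), (6,1)(W), (9,0)(W); every one is W ⇒ L
(9,4): moves to (8,4)(W), (6,4)(W), (9,3)(W), (9,2)(W); every one is W ⇒ L
(9,7): moves to (8,7)(W), (6,7)(W), (9,6)(W), (9,5)(W), (9,2)(W); every one is W ⇒ L
Every other cell has at least one move into one of the L cells above, so it is W.
L cells per row: a=0: 4, a=1: 3, a=2: 4, a=3: 3, a=4: 4, a=5: 3, a=6: 4, a=7: 3, a=8: 4, a=9: 3; total 35.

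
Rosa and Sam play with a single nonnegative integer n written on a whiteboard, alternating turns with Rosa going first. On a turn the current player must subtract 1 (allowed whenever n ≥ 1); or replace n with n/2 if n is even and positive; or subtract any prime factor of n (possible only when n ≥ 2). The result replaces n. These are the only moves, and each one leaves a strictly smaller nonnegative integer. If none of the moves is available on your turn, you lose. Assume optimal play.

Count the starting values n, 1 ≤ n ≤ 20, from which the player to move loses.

Positions with no move are L. A position that does have a move is losing for the player to move precisely when every available move leads to a winning position for the opponent. Fill in the labels:
n=0: no move → L
n=1: can move to 0, which is L ⇒ W
n=2: can move to 0, which is L ⇒ W
n=3: can move to 0, which is L ⇒ W
n=4: moves to 2(W), 3(W); every one is W ⇒ L
n=5: can move to 0, which is L ⇒ W
n=6: can move to 4, which is L ⇒ W
n=7: can move to 0, which is L ⇒ W
n=8: can move to 4, which is L ⇒ W
n=9: moves to 6(W), 8(W); every one is W ⇒ L
n=10: can move to 9, which is L ⇒ W
n=11: can move to 0, which is L ⇒ W
n=12: can move to 9, which is L ⇒ W
n=13: can move to 0, which is L ⇒ W
n=14: moves to 7(W), 12(W), 13(W); every one is W ⇒ L
n=15: can move to 14, which is L ⇒ W
n=16: can move to 14, which is L ⇒ W
n=17: can move to 0, which is L ⇒ W
n=18: can move to 9, which is L ⇒ W
n=19: can move to 0, which is L ⇒ W
n=20: moves to 10(W), 15(W), 18(W), 19(W); every one is W ⇒ L
L entries with 1 ≤ n ≤ 20 (n=0 is outside the asked range and is not counted): n = 4, 9, 14, 20; that makes 4.

4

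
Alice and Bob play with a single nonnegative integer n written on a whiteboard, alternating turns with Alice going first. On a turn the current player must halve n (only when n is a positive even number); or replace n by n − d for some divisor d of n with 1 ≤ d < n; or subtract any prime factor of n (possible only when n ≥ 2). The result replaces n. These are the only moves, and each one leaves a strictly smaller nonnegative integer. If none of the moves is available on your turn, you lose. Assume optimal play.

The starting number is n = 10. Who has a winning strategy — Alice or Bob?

Alice wins.

Work bottom-up. With no move the player to move loses. Otherwise the position is W if at least one move leads to an L position for the opponent, and L if every move leads to a W.
n=0: no move → L
n=1: no move → L
n=2: can move to 0, which is L ⇒ W
n=3: can move to 0, which is L ⇒ W
n=4: moves to 2(W), 3(W); every one is W ⇒ L
n=5: can move to 0, which is L ⇒ W
n=6: can move to 4, which is L ⇒ W
n=7: can move to 0, which is L ⇒ W
n=8: can move to 4, which is L ⇒ W
n=9: moves to 6(W), 8(W); every one is W ⇒ L
n=10: can move to 9, which is L ⇒ W
The starting position 10 is W: Alice should move to 9, handing over an L position.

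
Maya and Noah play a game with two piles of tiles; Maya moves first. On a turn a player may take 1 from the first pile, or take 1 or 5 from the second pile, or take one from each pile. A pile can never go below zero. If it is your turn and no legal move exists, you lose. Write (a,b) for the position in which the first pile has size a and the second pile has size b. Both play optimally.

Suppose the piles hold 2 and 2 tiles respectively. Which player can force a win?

Noah wins.

Label each position W (a win for the player to move) or L (a loss). A position with no legal move is L; any other position is W exactly when some move reaches an L, and L when every move reaches a W.
No move ever increases a pile, so every position that can arise here has a ≤ 2 and b ≤ 2; it is enough to label the cells with 0 ≤ a ≤ 2 and 0 ≤ b ≤ 2.
Every move lowers a or b (never raises either), so fill the grid row by row in increasing a, and left to right within a row: each cell's successors are then already labelled.
      b=0  b=1  b=2
a=0:    L    W    L
a=1:    W    W    W
a=2:    L    W    L
Cells with no legal move (terminal, hence L): (0,0).
The remaining L cells, each justified by listing all of its moves:
(0,2): L (sole option (0,1)(W) is W)
(2,0): L (sole option (1,0)(W) is W)
(2,2): L (options (1,2)(W), (2,1)(W), (1,1)(W) are all W)
Every other cell has at least one move into one of the L cells above, so it is W.
Every move from (2,2) reaches a W position, so the mover loses.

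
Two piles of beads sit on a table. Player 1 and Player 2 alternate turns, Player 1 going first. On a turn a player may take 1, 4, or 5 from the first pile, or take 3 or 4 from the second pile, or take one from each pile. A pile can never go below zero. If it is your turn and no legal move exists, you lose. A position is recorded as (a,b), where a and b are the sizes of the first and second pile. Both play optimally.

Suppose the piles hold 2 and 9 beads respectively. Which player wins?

Player 2 wins.

Classify positions by backward induction: terminal positions (no move available) are L. From any other position, the mover wins iff some move reaches an L.
No move ever increases a pile, so every position that can arise here has a ≤ 2 and b ≤ 9; it is enough to label the cells with 0 ≤ a ≤ 2 and 0 ≤ b ≤ 9.
Every move lowers a or b (never raises either), so fill the grid row by row in increasing a, and left to right within a row: each cell's successors are then already labelled.
      b=0  b=1  b=2  b=3  b=4  b=5  b=6  b=7  b=8  b=9
a=0:    L    L    L    W    W    W    W    L    L    L
a=1:    W    W    W    W    L    L    L    W    W    W
a=2:    L    L    L    W    W    W    W    W    L    L
Cells with no legal move (terminal, hence L): (0,0), (0,1), (0,2).
The remaining L cells, each justified by listing all of its moves:
(0,7): L (options (0,4)(W), (0,3)(W) are all W)
(0,8): L (options (0,5)(W), (0,4)(W) are all W)
(0,9): L (options (0,6)(W), (0,5)(W) are all W)
(1,4): L (options (0,4)(W), (1,1)(W), (1,0)(W), (0,3)(W) are all W)
(1,5): L (options (0,5)(W), (1,2)(W), (1,1)(W), (0,4)(W) are all W)
(1,6): L (options (0,6)(W), (1,3)(W), (1,2)(W), (0,5)(W) are all W)
(2,0): L (sole option (1,0)(W) is W)
(2,1): L (options (1,1)(W), (1,0)(W) are all W)
(2,2): L (options (1,2)(W), (1,1)(W) are all W)
(2,8): L (options (1,8)(W), (2,5)(W), (2,4)(W), (1,7)(W) are all W)
(2,9): L (options (1,9)(W), (2,6)(W), (2,5)(W), (1,8)(W) are all W)
Every other cell has at least one move into one of the L cells above, so it is W.
Every move from (2,9) reaches a W position, so the mover loses.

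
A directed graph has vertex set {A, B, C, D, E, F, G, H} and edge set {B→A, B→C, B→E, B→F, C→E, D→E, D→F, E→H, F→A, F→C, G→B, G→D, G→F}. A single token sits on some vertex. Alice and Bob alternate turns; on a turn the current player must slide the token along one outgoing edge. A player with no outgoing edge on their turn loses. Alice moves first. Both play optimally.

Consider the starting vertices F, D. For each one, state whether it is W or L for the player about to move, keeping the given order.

F: W, D: L

Use the standard recursion: the mover loses at a terminal position; elsewhere, the mover wins exactly when some move hands the opponent an L position.
Every edge goes from a vertex to one that appears earlier in the order H, A, E, C, F, D, B, G, so processing vertices in that order labels each vertex after all of its successors.
H: no outgoing edge → L
A: no outgoing edge → L
E: W (go to H, an L position)
C: L (sole option E(W) is W)
F: W (go to C, an L position)
D: L (options F(W), E(W) are all W)
B: W (go to C, an L position)
G: W (go to D, an L position)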